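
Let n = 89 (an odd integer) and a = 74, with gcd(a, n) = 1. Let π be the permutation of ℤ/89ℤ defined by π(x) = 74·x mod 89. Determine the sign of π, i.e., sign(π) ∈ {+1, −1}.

-1

Start at x=23: 23 → 11 → 13 → 72 → 77 → 2 → 59 → … (one orbit).
2 cycles of lengths [88, 1].
n − c = 89 − 2 = 87; sign = (−1)^87 = -1.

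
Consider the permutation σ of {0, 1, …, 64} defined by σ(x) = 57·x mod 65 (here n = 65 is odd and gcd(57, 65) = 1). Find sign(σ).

+1

Orbit of 57 under x↦57x: [57, 64, 8, 1]… (length divides ord_65(57)).
π_57 has 17 disjoint cycles with lengths [4, 4, 4, 4, 4, 4, 4, 4, 4, 4, 4, 4, 4, 4, 4, 4, 1] on {0,…,64}.
17 cycles on 65: each ℓ→(−1)^(ℓ−1), product (−1)^48 = +1.
Check: (57/65) = +1 by Zolotarev.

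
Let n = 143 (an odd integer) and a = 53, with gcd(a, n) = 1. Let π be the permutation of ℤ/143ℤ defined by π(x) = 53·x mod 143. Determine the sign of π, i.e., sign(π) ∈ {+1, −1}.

Orbit of 27 under x↦53x: [27, 1, 53, 92, 14]… (length divides ord_143(53)).
Cycle lengths of π_53 on ℤ/143ℤ: [5, 5, 5, 5, 5, 5, 5, 5, 5, 5, 5, 5, 5, 5, 5, 5, 5, 5, 5, 5, 5, 5, 5, 5, 5, 5, 1, 1, 1, 1, 1, 1, 1, 1, 1, 1, 1, 1, 1]; 39 cycles in total.
Σ(ℓ_i−1) = 143−39 = 104; sign = (−1)^104 = +1.
The Jacobi symbol (53|143) = +1 (Zolotarev) agrees.

+1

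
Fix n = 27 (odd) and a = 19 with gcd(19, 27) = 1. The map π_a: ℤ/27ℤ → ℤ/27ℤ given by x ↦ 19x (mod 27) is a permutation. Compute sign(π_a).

+1

Orbit of 1 under x↦19x: [1, 19, 10]… (length divides ord_27(19)).
Cycle type of π: 3×6 + 1×9; total 15 cycles.
15 cycles on 27: each ℓ→(−1)^(ℓ−1), product (−1)^12 = +1.
Via Zolotarev, sign(π_{19}) = (19|27) = +1.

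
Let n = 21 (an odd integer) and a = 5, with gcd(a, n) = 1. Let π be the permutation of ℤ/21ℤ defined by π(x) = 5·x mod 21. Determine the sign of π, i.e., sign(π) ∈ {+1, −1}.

+1

Start at x=5: 5 → 4 → 20 → 16 → 17 → 1 → 5 (one orbit).
π_5 has 5 disjoint cycles with lengths [6, 6, 6, 2, 1] on {0,…,20}.
With 5 cycles on 21 points, sign = (−1)^{21−5} = +1.
(5|21)_J = +1 (Zolotarev's lemma cross-check).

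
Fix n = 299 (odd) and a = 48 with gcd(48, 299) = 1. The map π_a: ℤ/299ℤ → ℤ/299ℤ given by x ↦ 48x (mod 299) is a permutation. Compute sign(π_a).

+1

Orbit of 133 under x↦48x: [133, 105, 256, 29, 196, 139, 94]… (length divides ord_299(48)).
π_48 has 15 disjoint cycles with lengths [33, 33, 33, 33, 33, 33, 33, 33, 11, 11, 3, 3, 3, 3, 1] on {0,…,298}.
15 cycles on 299: each ℓ→(−1)^(ℓ−1), product (−1)^284 = +1.
Zolotarev: (48|299) = +1, matching the cycle-count sign.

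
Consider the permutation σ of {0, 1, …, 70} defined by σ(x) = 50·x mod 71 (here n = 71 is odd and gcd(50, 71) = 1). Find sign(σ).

+1

Orbit of 60 under x↦50x: [60, 18, 48, 57, 10, 3, 8]… (length divides ord_71(50)).
Cycle type of π: 35×2 + 1; total 3 cycles.
n − c = 71 − 3 = 68; sign = (−1)^68 = +1.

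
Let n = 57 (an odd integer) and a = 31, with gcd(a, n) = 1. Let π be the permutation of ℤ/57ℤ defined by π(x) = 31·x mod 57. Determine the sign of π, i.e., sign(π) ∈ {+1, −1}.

Start at x=31: 31 → 49 → 37 → 7 → 46 → 1 → 31 (one orbit).
Cycle type of π: 6×9 + 1×3; total 12 cycles.
Σ(ℓ_i−1) = 57−12 = 45; sign = (−1)^45 = -1.

-1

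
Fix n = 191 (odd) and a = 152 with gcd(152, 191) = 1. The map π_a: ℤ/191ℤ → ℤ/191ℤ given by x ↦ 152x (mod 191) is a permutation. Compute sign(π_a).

-1

Orbit of 82 under x↦152x: [82, 49, 190, 39, 7, 109, 142]… (length divides ord_191(152)).
Cycle type of π: 10×19 + 1; total 20 cycles.
Σ(ℓ_i−1) = 191−20 = 171; sign = (−1)^171 = -1.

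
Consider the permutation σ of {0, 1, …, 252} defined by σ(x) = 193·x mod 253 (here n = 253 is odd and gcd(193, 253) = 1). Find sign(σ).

Trace 4: π^k(4) = [4, 13, 232, 248, 47, 216, 196] for k=0..6.
The orbit structure of x ↦ 193x mod 253: 6 orbits of sizes [110, 110, 11, 11, 10, 1].
253 − 6 = 247 transpositions; sign(π) = (−1)^247 = -1.
(193|253)_J = -1 (Zolotarev's lemma cross-check).

-1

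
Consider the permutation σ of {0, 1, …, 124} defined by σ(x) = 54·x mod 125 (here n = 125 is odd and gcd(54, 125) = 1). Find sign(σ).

Orbit of 119 under x↦54x: [119, 51, 4, 91, 39, 106, 99]… (length divides ord_125(54)).
π_54 has 7 disjoint cycles with lengths [50, 50, 10, 10, 2, 2, 1] on {0,…,124}.
With 7 cycles on 125 points, sign = (−1)^{125−7} = +1.

+1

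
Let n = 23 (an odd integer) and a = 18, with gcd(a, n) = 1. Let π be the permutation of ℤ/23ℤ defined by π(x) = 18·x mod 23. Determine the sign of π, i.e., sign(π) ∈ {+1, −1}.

Trace 12: π^k(12) = [12, 9, 1, 18, 2, 13, 4] for k=0..6.
Decompose π into cycles: lengths [11, 11, 1] (3 cycles, including the fixed point 0).
n − c = 23 − 3 = 20; sign = (−1)^20 = +1.
Check: (18/23) = +1 by Zolotarev.

+1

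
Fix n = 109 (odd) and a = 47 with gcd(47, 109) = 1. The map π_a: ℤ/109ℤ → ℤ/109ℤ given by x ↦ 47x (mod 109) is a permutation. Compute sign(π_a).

Orbit of 5 under x↦47x: [5, 17, 36, 57, 63, 18, 83]… (length divides ord_109(47)).
Decompose π into cycles: lengths [108, 1] (2 cycles, including the fixed point 0).
2 cycles on 109: each ℓ→(−1)^(ℓ−1), product (−1)^107 = -1.
Via Zolotarev, sign(π_{47}) = (47|109) = -1.

-1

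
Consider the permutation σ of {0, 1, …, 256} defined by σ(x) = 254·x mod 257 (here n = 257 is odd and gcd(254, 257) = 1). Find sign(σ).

Trace 236: π^k(236) = [236, 63, 68, 53, 98, 220, 111] for k=0..6.
The orbit structure of x ↦ 254x mod 257: 2 orbits of sizes [256, 1].
Σ(ℓ_i−1) = 257−2 = 255; sign = (−1)^255 = -1.
(254|257)_J = -1 (Zolotarev's lemma cross-check).

-1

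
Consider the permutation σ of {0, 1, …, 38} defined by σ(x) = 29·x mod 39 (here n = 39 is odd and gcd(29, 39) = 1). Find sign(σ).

Start at x=22: 22 → 14 → 16 → 35 → 1 → 29 → 22 (one orbit).
Cycle lengths of π_29 on ℤ/39ℤ: [6, 6, 6, 6, 3, 3, 3, 3, 2, 1]; 10 cycles in total.
With 10 cycles on 39 points, sign = (−1)^{39−10} = -1.

-1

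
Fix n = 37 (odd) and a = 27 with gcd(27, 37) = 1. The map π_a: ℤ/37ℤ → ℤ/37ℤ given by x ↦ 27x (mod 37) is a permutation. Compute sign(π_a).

+1

Trace 26: π^k(26) = [26, 36, 10, 11, 1, 27] for k=0..5.
Decompose π into cycles: lengths [6, 6, 6, 6, 6, 6, 1] (7 cycles, including the fixed point 0).
With 7 cycles on 37 points, sign = (−1)^{37−7} = +1.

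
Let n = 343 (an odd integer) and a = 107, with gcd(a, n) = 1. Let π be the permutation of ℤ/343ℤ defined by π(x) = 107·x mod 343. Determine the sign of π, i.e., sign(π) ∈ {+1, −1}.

Trace 121: π^k(121) = [121, 256, 295, 9, 277, 141, 338] for k=0..6.
π_107 has 7 disjoint cycles with lengths [147, 147, 21, 21, 3, 3, 1] on {0,…,342}.
sign(π) = (−1)^{n − #cycles} = (−1)^{343−7} = (−1)^336 = +1.

+1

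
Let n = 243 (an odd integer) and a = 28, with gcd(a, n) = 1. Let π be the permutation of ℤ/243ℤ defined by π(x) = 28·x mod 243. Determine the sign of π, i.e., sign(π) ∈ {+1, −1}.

Trace 55: π^k(55) = [55, 82, 109, 136, 163, 190, 217] for k=0..6.
The orbit structure of x ↦ 28x mod 243: 63 orbits of sizes [9, 9, 9, 9, 9, 9, 9, 9, 9, 9, 9, 9, 9, 9, 9, 9, 9, 9, 3, 3, 3, 3, 3, 3, 3, 3, 3, 3, 3, 3, 3, 3, 3, 3, 3, 3, 1, 1, 1, 1, 1, 1, 1, 1, 1, 1, 1, 1, 1, 1, 1, 1, 1, 1, 1, 1, 1, 1, 1, 1, 1, 1, 1].
sign(π) = (−1)^{n − #cycles} = (−1)^{243−63} = (−1)^180 = +1.
Check: (28/243) = +1 by Zolotarev.

+1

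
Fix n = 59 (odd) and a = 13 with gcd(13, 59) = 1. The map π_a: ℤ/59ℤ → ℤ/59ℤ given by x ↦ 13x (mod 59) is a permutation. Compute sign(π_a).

-1

Trace 58: π^k(58) = [58, 46, 8, 45, 54, 53, 40] for k=0..6.
Cycle lengths of π_13 on ℤ/59ℤ: [58, 1]; 2 cycles in total.
Σ(ℓ_i−1) = 59−2 = 57; sign = (−1)^57 = -1.
Zolotarev: (13|59) = -1, matching the cycle-count sign.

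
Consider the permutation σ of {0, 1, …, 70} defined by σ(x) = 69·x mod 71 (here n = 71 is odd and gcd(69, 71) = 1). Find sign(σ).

-1

Trace 30: π^k(30) = [30, 11, 49, 44, 54, 34, 3] for k=0..6.
2 cycles of lengths [70, 1].
With 2 cycles on 71 points, sign = (−1)^{71−2} = -1.
Via Zolotarev, sign(π_{69}) = (69|71) = -1.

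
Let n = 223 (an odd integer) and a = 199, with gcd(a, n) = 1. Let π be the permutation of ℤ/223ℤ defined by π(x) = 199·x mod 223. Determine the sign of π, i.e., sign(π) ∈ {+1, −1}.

+1

Start at x=28: 28 → 220 → 72 → 56 → 217 → 144 → 112 → … (one orbit).
Cycle lengths of π_199 on ℤ/223ℤ: [111, 111, 1]; 3 cycles in total.
With 3 cycles on 223 points, sign = (−1)^{223−3} = +1.
Zolotarev: (199|223) = +1, matching the cycle-count sign.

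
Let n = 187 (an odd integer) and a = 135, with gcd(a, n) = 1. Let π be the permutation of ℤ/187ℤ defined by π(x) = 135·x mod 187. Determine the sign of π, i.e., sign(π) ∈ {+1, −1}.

+1

Trace 103: π^k(103) = [103, 67, 69, 152, 137, 169, 1] for k=0..6.
The orbit structure of x ↦ 135x mod 187: 27 orbits of sizes [10, 10, 10, 10, 10, 10, 10, 10, 10, 10, 10, 10, 10, 10, 10, 10, 5, 5, 2, 2, 2, 2, 2, 2, 2, 2, 1].
n − c = 187 − 27 = 160; sign = (−1)^160 = +1.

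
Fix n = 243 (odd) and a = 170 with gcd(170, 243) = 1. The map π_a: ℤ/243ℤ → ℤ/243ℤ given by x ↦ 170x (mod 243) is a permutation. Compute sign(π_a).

Orbit of 145 under x↦170x: [145, 107, 208, 125, 109, 62, 91]… (length divides ord_243(170)).
14 cycles of lengths [54, 54, 54, 18, 18, 18, 6, 6, 6, 2, 2, 2, 2, 1].
Σ(ℓ_i−1) = 243−14 = 229; sign = (−1)^229 = -1.

-1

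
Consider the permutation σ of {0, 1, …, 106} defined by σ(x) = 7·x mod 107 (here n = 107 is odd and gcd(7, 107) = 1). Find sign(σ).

Orbit of 92 under x↦7x: [92, 2, 14, 98, 44, 94, 16]… (length divides ord_107(7)).
The orbit structure of x ↦ 7x mod 107: 2 orbits of sizes [106, 1].
sign(π) = (−1)^{n − #cycles} = (−1)^{107−2} = (−1)^105 = -1.
Check: (7/107) = -1 by Zolotarev.

-1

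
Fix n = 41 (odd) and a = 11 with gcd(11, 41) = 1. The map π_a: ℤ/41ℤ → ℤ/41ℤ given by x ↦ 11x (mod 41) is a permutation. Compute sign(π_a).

Trace 6: π^k(6) = [6, 25, 29, 32, 24, 18, 34] for k=0..6.
Cycle lengths of π_11 on ℤ/41ℤ: [40, 1]; 2 cycles in total.
n − c = 41 − 2 = 39; sign = (−1)^39 = -1.
The Jacobi symbol (11|41) = -1 (Zolotarev) agrees.

-1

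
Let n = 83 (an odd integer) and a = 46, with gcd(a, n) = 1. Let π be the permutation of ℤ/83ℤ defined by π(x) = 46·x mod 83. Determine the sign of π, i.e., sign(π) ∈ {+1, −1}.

Orbit of 71 under x↦46x: [71, 29, 6, 27, 80, 28, 43]… (length divides ord_83(46)).
2 cycles of lengths [82, 1].
2 cycles on 83: each ℓ→(−1)^(ℓ−1), product (−1)^81 = -1.
Check: (46/83) = -1 by Zolotarev.

-1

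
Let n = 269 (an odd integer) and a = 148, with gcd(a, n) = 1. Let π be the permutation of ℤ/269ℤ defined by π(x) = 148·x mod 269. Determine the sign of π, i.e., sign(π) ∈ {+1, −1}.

Orbit of 65 under x↦148x: [65, 205, 212, 172, 170, 143, 182]… (length divides ord_269(148)).
3 cycles of lengths [134, 134, 1].
With 3 cycles on 269 points, sign = (−1)^{269−3} = +1.
Via Zolotarev, sign(π_{148}) = (148|269) = +1.

+1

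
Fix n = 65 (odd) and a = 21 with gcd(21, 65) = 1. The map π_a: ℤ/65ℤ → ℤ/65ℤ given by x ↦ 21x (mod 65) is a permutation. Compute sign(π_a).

Start at x=31: 31 → 1 → 21 → 51 → 31 (one orbit).
Decompose π into cycles: lengths [4, 4, 4, 4, 4, 4, 4, 4, 4, 4, 4, 4, 4, 4, 4, 1, 1, 1, 1, 1] (20 cycles, including the fixed point 0).
With 20 cycles on 65 points, sign = (−1)^{65−20} = -1.

-1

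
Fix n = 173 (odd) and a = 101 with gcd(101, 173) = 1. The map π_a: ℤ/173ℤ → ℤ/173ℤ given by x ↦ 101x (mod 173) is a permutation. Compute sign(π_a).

Orbit of 93 under x↦101x: [93, 51, 134, 40, 61, 106, 153]… (length divides ord_173(101)).
Cycle lengths of π_101 on ℤ/173ℤ: [172, 1]; 2 cycles in total.
Σ(ℓ_i−1) = 173−2 = 171; sign = (−1)^171 = -1.
(101|173)_J = -1 (Zolotarev's lemma cross-check).

-1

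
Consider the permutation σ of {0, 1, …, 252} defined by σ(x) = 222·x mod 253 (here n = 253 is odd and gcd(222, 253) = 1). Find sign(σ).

+1

Orbit of 28 under x↦222x: [28, 144, 90, 246, 217, 104, 65]… (length divides ord_253(222)).
π_222 has 5 disjoint cycles with lengths [110, 110, 22, 10, 1] on {0,…,252}.
n − c = 253 − 5 = 248; sign = (−1)^248 = +1.
Zolotarev: (222|253) = +1, matching the cycle-count sign.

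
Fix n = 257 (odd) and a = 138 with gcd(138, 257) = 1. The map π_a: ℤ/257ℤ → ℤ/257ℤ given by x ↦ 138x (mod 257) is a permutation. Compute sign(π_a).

Trace 127: π^k(127) = [127, 50, 218, 15, 14, 133, 107] for k=0..6.
Cycle lengths of π_138 on ℤ/257ℤ: [256, 1]; 2 cycles in total.
n − c = 257 − 2 = 255; sign = (−1)^255 = -1.

-1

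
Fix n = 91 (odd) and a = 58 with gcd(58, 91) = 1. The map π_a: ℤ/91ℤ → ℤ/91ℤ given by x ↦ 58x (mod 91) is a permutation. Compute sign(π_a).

Start at x=72: 72 → 81 → 57 → 30 → 11 → 1 → 58 → … (one orbit).
10 cycles of lengths [12, 12, 12, 12, 12, 12, 12, 3, 3, 1].
n − c = 91 − 10 = 81; sign = (−1)^81 = -1.
The Jacobi symbol (58|91) = -1 (Zolotarev) agrees.

-1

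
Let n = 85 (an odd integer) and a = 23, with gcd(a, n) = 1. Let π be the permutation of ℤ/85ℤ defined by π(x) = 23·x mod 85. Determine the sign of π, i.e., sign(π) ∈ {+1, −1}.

Orbit of 16 under x↦23x: [16, 28, 49, 22, 81, 78, 9]… (length divides ord_85(23)).
The orbit structure of x ↦ 23x mod 85: 7 orbits of sizes [16, 16, 16, 16, 16, 4, 1].
With 7 cycles on 85 points, sign = (−1)^{85−7} = +1.
(23|85)_J = +1 (Zolotarev's lemma cross-check).

+1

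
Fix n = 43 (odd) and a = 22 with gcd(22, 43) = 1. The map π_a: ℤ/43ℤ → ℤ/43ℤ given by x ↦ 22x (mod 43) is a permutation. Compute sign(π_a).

-1

Trace 41: π^k(41) = [41, 42, 21, 32, 16, 8, 4] for k=0..6.
4 cycles of lengths [14, 14, 14, 1].
With 4 cycles on 43 points, sign = (−1)^{43−4} = -1.
(22|43)_J = -1 (Zolotarev's lemma cross-check).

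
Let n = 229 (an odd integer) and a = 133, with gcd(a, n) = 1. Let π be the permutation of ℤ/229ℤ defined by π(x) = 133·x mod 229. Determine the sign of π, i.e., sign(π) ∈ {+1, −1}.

-1

Start at x=28: 28 → 60 → 194 → 154 → 101 → 151 → 160 → … (one orbit).
Decompose π into cycles: lengths [228, 1] (2 cycles, including the fixed point 0).
With 2 cycles on 229 points, sign = (−1)^{229−2} = -1.
(133|229)_J = -1 (Zolotarev's lemma cross-check).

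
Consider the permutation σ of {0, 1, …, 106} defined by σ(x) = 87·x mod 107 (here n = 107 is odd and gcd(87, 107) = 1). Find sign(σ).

Trace 76: π^k(76) = [76, 85, 12, 81, 92, 86, 99] for k=0..6.
π_87 has 3 disjoint cycles with lengths [53, 53, 1] on {0,…,106}.
sign(π) = (−1)^{n − #cycles} = (−1)^{107−3} = (−1)^104 = +1.
Check: (87/107) = +1 by Zolotarev.

+1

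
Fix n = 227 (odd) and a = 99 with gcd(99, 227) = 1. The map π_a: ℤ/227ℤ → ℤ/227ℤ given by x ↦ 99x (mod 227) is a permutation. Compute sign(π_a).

+1

Start at x=131: 131 → 30 → 19 → 65 → 79 → 103 → 209 → … (one orbit).
3 cycles of lengths [113, 113, 1].
With 3 cycles on 227 points, sign = (−1)^{227−3} = +1.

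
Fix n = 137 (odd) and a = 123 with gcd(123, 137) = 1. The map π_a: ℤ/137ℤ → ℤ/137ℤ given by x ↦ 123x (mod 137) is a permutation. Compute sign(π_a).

+1

Start at x=1: 1 → 123 → 59 → 133 → 56 → 38 → 16 → … (one orbit).
The orbit structure of x ↦ 123x mod 137: 9 orbits of sizes [17, 17, 17, 17, 17, 17, 17, 17, 1].
Σ(ℓ_i−1) = 137−9 = 128; sign = (−1)^128 = +1.
The Jacobi symbol (123|137) = +1 (Zolotarev) agrees.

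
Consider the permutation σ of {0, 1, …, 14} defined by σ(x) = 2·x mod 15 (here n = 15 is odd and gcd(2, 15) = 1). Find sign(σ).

Orbit of 4 under x↦2x: [4, 8, 1, 2]… (length divides ord_15(2)).
Cycle lengths of π_2 on ℤ/15ℤ: [4, 4, 4, 2, 1]; 5 cycles in total.
With 5 cycles on 15 points, sign = (−1)^{15−5} = +1.

+1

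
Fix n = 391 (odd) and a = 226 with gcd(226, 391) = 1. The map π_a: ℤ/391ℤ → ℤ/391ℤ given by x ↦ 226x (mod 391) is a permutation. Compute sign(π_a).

+1

Orbit of 16 under x↦226x: [16, 97, 26, 11, 140, 360, 32]… (length divides ord_391(226)).
Cycle type of π: 176×2 + 22 + 16 + 1; total 5 cycles.
With 5 cycles on 391 points, sign = (−1)^{391−5} = +1.
Via Zolotarev, sign(π_{226}) = (226|391) = +1.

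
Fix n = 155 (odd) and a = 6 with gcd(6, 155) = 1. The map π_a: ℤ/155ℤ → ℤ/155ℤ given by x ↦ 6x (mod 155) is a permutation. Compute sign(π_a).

-1

Start at x=56: 56 → 26 → 1 → 6 → 36 → 61 → 56 (one orbit).
π_6 has 30 disjoint cycles with lengths [6, 6, 6, 6, 6, 6, 6, 6, 6, 6, 6, 6, 6, 6, 6, 6, 6, 6, 6, 6, 6, 6, 6, 6, 6, 1, 1, 1, 1, 1] on {0,…,154}.
sign(π) = (−1)^{n − #cycles} = (−1)^{155−30} = (−1)^125 = -1.
Zolotarev: (6|155) = -1, matching the cycle-count sign.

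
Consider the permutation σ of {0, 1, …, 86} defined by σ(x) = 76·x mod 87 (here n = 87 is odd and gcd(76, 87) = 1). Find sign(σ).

-1

Start at x=49: 49 → 70 → 13 → 31 → 7 → 10 → 64 → … (one orbit).
Decompose π into cycles: lengths [28, 28, 28, 1, 1, 1] (6 cycles, including the fixed point 0).
87 − 6 = 81 transpositions; sign(π) = (−1)^81 = -1.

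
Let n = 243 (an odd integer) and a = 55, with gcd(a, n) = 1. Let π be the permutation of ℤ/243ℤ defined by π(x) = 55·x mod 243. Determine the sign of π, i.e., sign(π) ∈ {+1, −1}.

+1

Orbit of 217 under x↦55x: [217, 28, 82, 136, 190, 1, 55]… (length divides ord_243(55)).
Cycle type of π: 9×18 + 3×18 + 1×27; total 63 cycles.
63 cycles on 243: each ℓ→(−1)^(ℓ−1), product (−1)^180 = +1.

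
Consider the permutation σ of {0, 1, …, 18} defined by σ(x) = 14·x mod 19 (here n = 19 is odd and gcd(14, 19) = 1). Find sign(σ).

Start at x=2: 2 → 9 → 12 → 16 → 15 → 1 → 14 → … (one orbit).
Cycle lengths of π_14 on ℤ/19ℤ: [18, 1]; 2 cycles in total.
n − c = 19 − 2 = 17; sign = (−1)^17 = -1.
Check: (14/19) = -1 by Zolotarev.

-1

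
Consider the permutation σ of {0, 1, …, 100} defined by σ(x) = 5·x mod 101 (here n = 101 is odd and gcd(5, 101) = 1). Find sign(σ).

+1

Orbit of 16 under x↦5x: [16, 80, 97, 81, 1, 5, 25]… (length divides ord_101(5)).
Cycle lengths of π_5 on ℤ/101ℤ: [25, 25, 25, 25, 1]; 5 cycles in total.
101 − 5 = 96 transpositions; sign(π) = (−1)^96 = +1.
Via Zolotarev, sign(π_{5}) = (5|101) = +1.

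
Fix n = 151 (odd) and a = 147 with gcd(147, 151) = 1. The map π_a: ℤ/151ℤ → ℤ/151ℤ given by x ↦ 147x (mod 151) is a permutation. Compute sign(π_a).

Trace 8: π^k(8) = [8, 119, 128, 92, 85, 113, 1] for k=0..6.
Cycle type of π: 30×5 + 1; total 6 cycles.
Σ(ℓ_i−1) = 151−6 = 145; sign = (−1)^145 = -1.

-1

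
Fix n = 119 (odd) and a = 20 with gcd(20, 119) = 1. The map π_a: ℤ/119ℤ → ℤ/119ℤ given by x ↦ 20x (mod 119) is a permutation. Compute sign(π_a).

Orbit of 41 under x↦20x: [41, 106, 97, 36, 6, 1, 20]… (length divides ord_119(20)).
Cycle type of π: 16×7 + 2×3 + 1; total 11 cycles.
11 cycles on 119: each ℓ→(−1)^(ℓ−1), product (−1)^108 = +1.
Check: (20/119) = +1 by Zolotarev.

+1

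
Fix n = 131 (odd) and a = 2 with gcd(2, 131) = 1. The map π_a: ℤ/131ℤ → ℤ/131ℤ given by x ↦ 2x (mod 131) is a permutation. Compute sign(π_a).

-1

Orbit of 103 under x↦2x: [103, 75, 19, 38, 76, 21, 42]… (length divides ord_131(2)).
Decompose π into cycles: lengths [130, 1] (2 cycles, including the fixed point 0).
n − c = 131 − 2 = 129; sign = (−1)^129 = -1.
Via Zolotarev, sign(π_{2}) = (2|131) = -1.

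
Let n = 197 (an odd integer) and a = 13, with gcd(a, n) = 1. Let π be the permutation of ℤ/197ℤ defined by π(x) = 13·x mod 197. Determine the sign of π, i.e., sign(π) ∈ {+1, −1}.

Trace 167: π^k(167) = [167, 4, 52, 85, 120, 181, 186] for k=0..6.
2 cycles of lengths [196, 1].
n − c = 197 − 2 = 195; sign = (−1)^195 = -1.

-1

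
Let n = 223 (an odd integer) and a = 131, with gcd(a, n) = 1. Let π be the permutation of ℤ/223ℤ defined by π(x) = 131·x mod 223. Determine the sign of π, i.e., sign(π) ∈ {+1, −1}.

Start at x=30: 30 → 139 → 146 → 171 → 101 → 74 → 105 → … (one orbit).
Cycle lengths of π_131 on ℤ/223ℤ: [111, 111, 1]; 3 cycles in total.
Σ(ℓ_i−1) = 223−3 = 220; sign = (−1)^220 = +1.
(131|223)_J = +1 (Zolotarev's lemma cross-check).

+1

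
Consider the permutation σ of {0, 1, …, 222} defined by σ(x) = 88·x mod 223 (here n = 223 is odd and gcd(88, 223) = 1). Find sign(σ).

-1

Start at x=21: 21 → 64 → 57 → 110 → 91 → 203 → 24 → … (one orbit).
Cycle type of π: 222 + 1; total 2 cycles.
With 2 cycles on 223 points, sign = (−1)^{223−2} = -1.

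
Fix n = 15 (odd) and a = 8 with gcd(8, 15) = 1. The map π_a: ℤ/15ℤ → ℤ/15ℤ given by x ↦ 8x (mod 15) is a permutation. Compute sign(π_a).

+1

Orbit of 1 under x↦8x: [1, 8, 4, 2]… (length divides ord_15(8)).
Decompose π into cycles: lengths [4, 4, 4, 2, 1] (5 cycles, including the fixed point 0).
n − c = 15 − 5 = 10; sign = (−1)^10 = +1.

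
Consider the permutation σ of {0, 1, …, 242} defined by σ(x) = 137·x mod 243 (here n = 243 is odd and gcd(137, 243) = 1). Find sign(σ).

-1

Orbit of 136 under x↦137x: [136, 164, 112, 35, 178, 86, 118]… (length divides ord_243(137)).
Decompose π into cycles: lengths [162, 54, 18, 6, 2, 1] (6 cycles, including the fixed point 0).
With 6 cycles on 243 points, sign = (−1)^{243−6} = -1.
The Jacobi symbol (137|243) = -1 (Zolotarev) agrees.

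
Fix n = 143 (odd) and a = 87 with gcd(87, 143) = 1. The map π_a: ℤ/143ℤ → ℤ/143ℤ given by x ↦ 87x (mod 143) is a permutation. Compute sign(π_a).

Orbit of 131 under x↦87x: [131, 100, 120, 1, 87, 133]… (length divides ord_143(87)).
Cycle lengths of π_87 on ℤ/143ℤ: [6, 6, 6, 6, 6, 6, 6, 6, 6, 6, 6, 6, 6, 6, 6, 6, 6, 6, 6, 6, 3, 3, 3, 3, 2, 2, 2, 2, 2, 1]; 30 cycles in total.
143 − 30 = 113 transpositions; sign(π) = (−1)^113 = -1.
Via Zolotarev, sign(π_{87}) = (87|143) = -1.

-1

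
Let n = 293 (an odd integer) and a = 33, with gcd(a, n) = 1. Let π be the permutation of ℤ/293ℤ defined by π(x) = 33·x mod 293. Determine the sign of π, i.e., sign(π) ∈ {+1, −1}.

+1

Orbit of 222 under x↦33x: [222, 1, 33, 210, 191, 150, 262]… (length divides ord_293(33)).
5 cycles of lengths [73, 73, 73, 73, 1].
sign(π) = (−1)^{n − #cycles} = (−1)^{293−5} = (−1)^288 = +1.
Via Zolotarev, sign(π_{33}) = (33|293) = +1.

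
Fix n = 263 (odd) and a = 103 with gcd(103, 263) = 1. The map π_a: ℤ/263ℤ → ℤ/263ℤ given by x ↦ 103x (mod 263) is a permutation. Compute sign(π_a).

+1

Trace 78: π^k(78) = [78, 144, 104, 192, 51, 256, 68] for k=0..6.
The orbit structure of x ↦ 103x mod 263: 3 orbits of sizes [131, 131, 1].
263 − 3 = 260 transpositions; sign(π) = (−1)^260 = +1.
Via Zolotarev, sign(π_{103}) = (103|263) = +1.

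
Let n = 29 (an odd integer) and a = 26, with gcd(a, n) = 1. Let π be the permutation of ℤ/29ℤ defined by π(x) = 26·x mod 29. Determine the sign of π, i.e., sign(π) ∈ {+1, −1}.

Trace 13: π^k(13) = [13, 19, 1, 26, 9, 2, 23] for k=0..6.
Cycle lengths of π_26 on ℤ/29ℤ: [28, 1]; 2 cycles in total.
2 cycles on 29: each ℓ→(−1)^(ℓ−1), product (−1)^27 = -1.
Zolotarev: (26|29) = -1, matching the cycle-count sign.

-1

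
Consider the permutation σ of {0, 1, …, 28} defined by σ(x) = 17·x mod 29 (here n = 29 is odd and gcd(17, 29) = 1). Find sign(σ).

-1

Orbit of 17 under x↦17x: [17, 28, 12, 1]… (length divides ord_29(17)).
π_17 has 8 disjoint cycles with lengths [4, 4, 4, 4, 4, 4, 4, 1] on {0,…,28}.
Σ(ℓ_i−1) = 29−8 = 21; sign = (−1)^21 = -1.
Check: (17/29) = -1 by Zolotarev.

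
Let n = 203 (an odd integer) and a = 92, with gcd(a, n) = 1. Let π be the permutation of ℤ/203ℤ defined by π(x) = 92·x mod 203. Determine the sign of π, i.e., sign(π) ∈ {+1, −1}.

Trace 71: π^k(71) = [71, 36, 64, 1, 92, 141, 183] for k=0..6.
Decompose π into cycles: lengths [14, 14, 14, 14, 14, 14, 14, 14, 14, 14, 14, 14, 14, 14, 1, 1, 1, 1, 1, 1, 1] (21 cycles, including the fixed point 0).
203 − 21 = 182 transpositions; sign(π) = (−1)^182 = +1.

+1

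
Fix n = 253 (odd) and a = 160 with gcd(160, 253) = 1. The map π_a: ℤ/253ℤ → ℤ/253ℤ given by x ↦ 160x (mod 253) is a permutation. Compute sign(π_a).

+1

Trace 252: π^k(252) = [252, 93, 206, 70, 68, 1, 160] for k=0..6.
Cycle lengths of π_160 on ℤ/253ℤ: [10, 10, 10, 10, 10, 10, 10, 10, 10, 10, 10, 10, 10, 10, 10, 10, 10, 10, 10, 10, 10, 10, 10, 2, 2, 2, 2, 2, 2, 2, 2, 2, 2, 2, 1]; 35 cycles in total.
n − c = 253 − 35 = 218; sign = (−1)^218 = +1.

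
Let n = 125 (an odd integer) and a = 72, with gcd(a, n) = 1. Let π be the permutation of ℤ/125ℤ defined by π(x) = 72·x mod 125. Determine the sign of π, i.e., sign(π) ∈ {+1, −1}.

Trace 122: π^k(122) = [122, 34, 73, 6, 57, 104, 113] for k=0..6.
The orbit structure of x ↦ 72x mod 125: 4 orbits of sizes [100, 20, 4, 1].
n − c = 125 − 4 = 121; sign = (−1)^121 = -1.

-1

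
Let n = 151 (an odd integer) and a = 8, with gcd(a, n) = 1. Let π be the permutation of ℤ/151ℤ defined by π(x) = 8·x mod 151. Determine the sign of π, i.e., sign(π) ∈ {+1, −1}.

Orbit of 64 under x↦8x: [64, 59, 19, 1, 8]… (length divides ord_151(8)).
Cycle lengths of π_8 on ℤ/151ℤ: [5, 5, 5, 5, 5, 5, 5, 5, 5, 5, 5, 5, 5, 5, 5, 5, 5, 5, 5, 5, 5, 5, 5, 5, 5, 5, 5, 5, 5, 5, 1]; 31 cycles in total.
sign(π) = (−1)^{n − #cycles} = (−1)^{151−31} = (−1)^120 = +1.

+1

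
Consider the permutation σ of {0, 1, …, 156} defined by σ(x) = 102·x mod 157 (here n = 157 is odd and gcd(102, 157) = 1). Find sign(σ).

-1

Orbit of 71 under x↦102x: [71, 20, 156, 55, 115, 112, 120]… (length divides ord_157(102)).
π_102 has 2 disjoint cycles with lengths [156, 1] on {0,…,156}.
sign(π) = (−1)^{n − #cycles} = (−1)^{157−2} = (−1)^155 = -1.
The Jacobi symbol (102|157) = -1 (Zolotarev) agrees.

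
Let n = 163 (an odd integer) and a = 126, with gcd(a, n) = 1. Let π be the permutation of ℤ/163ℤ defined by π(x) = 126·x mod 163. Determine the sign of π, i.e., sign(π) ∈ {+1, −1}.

+1

Trace 25: π^k(25) = [25, 53, 158, 22, 1, 126, 65] for k=0..6.
Cycle type of π: 27×6 + 1; total 7 cycles.
Σ(ℓ_i−1) = 163−7 = 156; sign = (−1)^156 = +1.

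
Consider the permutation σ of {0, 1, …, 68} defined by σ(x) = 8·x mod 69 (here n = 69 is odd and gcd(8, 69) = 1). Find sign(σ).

Orbit of 16 under x↦8x: [16, 59, 58, 50, 55, 26, 1]… (length divides ord_69(8)).
π_8 has 6 disjoint cycles with lengths [22, 22, 11, 11, 2, 1] on {0,…,68}.
Σ(ℓ_i−1) = 69−6 = 63; sign = (−1)^63 = -1.
Zolotarev: (8|69) = -1, matching the cycle-count sign.

-1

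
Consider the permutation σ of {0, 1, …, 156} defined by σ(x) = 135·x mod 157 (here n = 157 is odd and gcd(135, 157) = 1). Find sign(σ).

Trace 1: π^k(1) = [1, 135, 13, 28, 12, 50, 156] for k=0..6.
Cycle lengths of π_135 on ℤ/157ℤ: [12, 12, 12, 12, 12, 12, 12, 12, 12, 12, 12, 12, 12, 1]; 14 cycles in total.
With 14 cycles on 157 points, sign = (−1)^{157−14} = -1.
Zolotarev: (135|157) = -1, matching the cycle-count sign.

-1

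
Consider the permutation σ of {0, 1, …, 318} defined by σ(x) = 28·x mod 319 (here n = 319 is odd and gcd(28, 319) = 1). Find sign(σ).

-1

Start at x=28: 28 → 146 → 260 → 262 → 318 → 291 → 173 → … (one orbit).
The orbit structure of x ↦ 28x mod 319: 44 orbits of sizes [10, 10, 10, 10, 10, 10, 10, 10, 10, 10, 10, 10, 10, 10, 10, 10, 10, 10, 10, 10, 10, 10, 10, 10, 10, 10, 10, 10, 10, 2, 2, 2, 2, 2, 2, 2, 2, 2, 2, 2, 2, 2, 2, 1].
n − c = 319 − 44 = 275; sign = (−1)^275 = -1.
Zolotarev: (28|319) = -1, matching the cycle-count sign.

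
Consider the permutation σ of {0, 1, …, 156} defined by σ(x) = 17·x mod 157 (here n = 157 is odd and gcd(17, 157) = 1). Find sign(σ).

Start at x=115: 115 → 71 → 108 → 109 → 126 → 101 → 147 → … (one orbit).
Cycle lengths of π_17 on ℤ/157ℤ: [39, 39, 39, 39, 1]; 5 cycles in total.
Σ(ℓ_i−1) = 157−5 = 152; sign = (−1)^152 = +1.
(17|157)_J = +1 (Zolotarev's lemma cross-check).

+1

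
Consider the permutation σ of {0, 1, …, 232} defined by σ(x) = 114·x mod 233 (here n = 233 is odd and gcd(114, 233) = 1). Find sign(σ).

-1

Start at x=117: 117 → 57 → 207 → 65 → 187 → 115 → 62 → … (one orbit).
Cycle type of π: 232 + 1; total 2 cycles.
With 2 cycles on 233 points, sign = (−1)^{233−2} = -1.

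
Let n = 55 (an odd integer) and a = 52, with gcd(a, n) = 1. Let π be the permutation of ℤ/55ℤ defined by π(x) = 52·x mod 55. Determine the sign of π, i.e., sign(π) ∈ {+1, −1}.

+1

Orbit of 43 under x↦52x: [43, 36, 2, 49, 18, 1, 52]… (length divides ord_55(52)).
Cycle type of π: 20×2 + 10 + 4 + 1; total 5 cycles.
sign(π) = (−1)^{n − #cycles} = (−1)^{55−5} = (−1)^50 = +1.
Zolotarev: (52|55) = +1, matching the cycle-count sign.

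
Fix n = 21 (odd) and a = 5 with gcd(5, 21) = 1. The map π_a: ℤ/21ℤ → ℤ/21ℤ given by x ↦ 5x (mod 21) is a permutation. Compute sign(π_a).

Trace 1: π^k(1) = [1, 5, 4, 20, 16, 17] for k=0..5.
Decompose π into cycles: lengths [6, 6, 6, 2, 1] (5 cycles, including the fixed point 0).
Σ(ℓ_i−1) = 21−5 = 16; sign = (−1)^16 = +1.

+1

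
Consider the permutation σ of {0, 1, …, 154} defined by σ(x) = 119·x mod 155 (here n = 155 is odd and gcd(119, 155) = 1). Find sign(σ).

-1

Orbit of 119 under x↦119x: [119, 56, 154, 36, 99, 1]… (length divides ord_155(119)).
π_119 has 28 disjoint cycles with lengths [6, 6, 6, 6, 6, 6, 6, 6, 6, 6, 6, 6, 6, 6, 6, 6, 6, 6, 6, 6, 6, 6, 6, 6, 6, 2, 2, 1] on {0,…,154}.
28 cycles on 155: each ℓ→(−1)^(ℓ−1), product (−1)^127 = -1.
Check: (119/155) = -1 by Zolotarev.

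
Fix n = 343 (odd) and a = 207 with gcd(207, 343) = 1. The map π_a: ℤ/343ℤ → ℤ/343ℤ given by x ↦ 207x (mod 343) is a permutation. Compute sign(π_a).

+1

Trace 288: π^k(288) = [288, 277, 58, 1, 207, 317, 106] for k=0..6.
Cycle type of π: 147×2 + 21×2 + 3×2 + 1; total 7 cycles.
Σ(ℓ_i−1) = 343−7 = 336; sign = (−1)^336 = +1.
Check: (207/343) = +1 by Zolotarev.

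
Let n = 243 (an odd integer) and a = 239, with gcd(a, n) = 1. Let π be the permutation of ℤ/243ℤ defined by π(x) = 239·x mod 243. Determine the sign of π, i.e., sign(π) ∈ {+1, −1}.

-1

Start at x=178: 178 → 17 → 175 → 29 → 127 → 221 → 88 → … (one orbit).
π_239 has 6 disjoint cycles with lengths [162, 54, 18, 6, 2, 1] on {0,…,242}.
sign(π) = (−1)^{n − #cycles} = (−1)^{243−6} = (−1)^237 = -1.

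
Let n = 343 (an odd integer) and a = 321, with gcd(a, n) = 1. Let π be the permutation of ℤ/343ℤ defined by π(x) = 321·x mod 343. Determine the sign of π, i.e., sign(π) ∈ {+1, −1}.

-1

Start at x=27: 27 → 92 → 34 → 281 → 335 → 176 → 244 → … (one orbit).
Cycle lengths of π_321 on ℤ/343ℤ: [98, 98, 98, 14, 14, 14, 2, 2, 2, 1]; 10 cycles in total.
10 cycles on 343: each ℓ→(−1)^(ℓ−1), product (−1)^333 = -1.
Zolotarev: (321|343) = -1, matching the cycle-count sign.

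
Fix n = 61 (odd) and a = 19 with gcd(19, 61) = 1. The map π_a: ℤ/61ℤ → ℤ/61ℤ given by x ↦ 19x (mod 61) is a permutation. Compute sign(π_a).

Start at x=42: 42 → 5 → 34 → 36 → 13 → 3 → 57 → … (one orbit).
3 cycles of lengths [30, 30, 1].
n − c = 61 − 3 = 58; sign = (−1)^58 = +1.
The Jacobi symbol (19|61) = +1 (Zolotarev) agrees.

+1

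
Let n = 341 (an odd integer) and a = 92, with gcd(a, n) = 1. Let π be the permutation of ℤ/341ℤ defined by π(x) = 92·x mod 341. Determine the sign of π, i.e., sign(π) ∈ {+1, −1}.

-1

Start at x=247: 247 → 218 → 278 → 1 → 92 → 280 → 185 → … (one orbit).
48 cycles of lengths [10, 10, 10, 10, 10, 10, 10, 10, 10, 10, 10, 10, 10, 10, 10, 10, 10, 10, 10, 10, 10, 10, 10, 10, 10, 10, 10, 10, 10, 10, 5, 5, 2, 2, 2, 2, 2, 2, 2, 2, 2, 2, 2, 2, 2, 2, 2, 1].
Σ(ℓ_i−1) = 341−48 = 293; sign = (−1)^293 = -1.
Check: (92/341) = -1 by Zolotarev.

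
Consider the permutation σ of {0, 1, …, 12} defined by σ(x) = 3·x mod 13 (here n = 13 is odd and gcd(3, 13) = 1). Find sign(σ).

Orbit of 9 under x↦3x: [9, 1, 3]… (length divides ord_13(3)).
Cycle lengths of π_3 on ℤ/13ℤ: [3, 3, 3, 3, 1]; 5 cycles in total.
sign(π) = (−1)^{n − #cycles} = (−1)^{13−5} = (−1)^8 = +1.
Via Zolotarev, sign(π_{3}) = (3|13) = +1.

+1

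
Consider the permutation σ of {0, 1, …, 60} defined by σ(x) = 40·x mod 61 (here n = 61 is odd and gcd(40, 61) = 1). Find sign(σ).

-1

Orbit of 11 under x↦40x: [11, 13, 32, 60, 21, 47, 50]… (length divides ord_61(40)).
Cycle type of π: 12×5 + 1; total 6 cycles.
6 cycles on 61: each ℓ→(−1)^(ℓ−1), product (−1)^55 = -1.
Via Zolotarev, sign(π_{40}) = (40|61) = -1.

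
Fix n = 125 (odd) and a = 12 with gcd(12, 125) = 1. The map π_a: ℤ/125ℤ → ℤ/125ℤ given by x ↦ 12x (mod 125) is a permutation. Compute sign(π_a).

Trace 111: π^k(111) = [111, 82, 109, 58, 71, 102, 99] for k=0..6.
Cycle lengths of π_12 on ℤ/125ℤ: [100, 20, 4, 1]; 4 cycles in total.
Σ(ℓ_i−1) = 125−4 = 121; sign = (−1)^121 = -1.
Zolotarev: (12|125) = -1, matching the cycle-count sign.

-1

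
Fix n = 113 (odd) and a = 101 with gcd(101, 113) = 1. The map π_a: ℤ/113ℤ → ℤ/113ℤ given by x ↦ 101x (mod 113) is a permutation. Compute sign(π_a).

Trace 105: π^k(105) = [105, 96, 91, 38, 109, 48, 102] for k=0..6.
2 cycles of lengths [112, 1].
Σ(ℓ_i−1) = 113−2 = 111; sign = (−1)^111 = -1.

-1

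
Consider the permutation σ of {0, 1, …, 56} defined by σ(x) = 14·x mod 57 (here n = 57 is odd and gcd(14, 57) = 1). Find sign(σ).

+1

Start at x=28: 28 → 50 → 16 → 53 → 1 → 14 → 25 → … (one orbit).
Decompose π into cycles: lengths [18, 18, 18, 2, 1] (5 cycles, including the fixed point 0).
n − c = 57 − 5 = 52; sign = (−1)^52 = +1.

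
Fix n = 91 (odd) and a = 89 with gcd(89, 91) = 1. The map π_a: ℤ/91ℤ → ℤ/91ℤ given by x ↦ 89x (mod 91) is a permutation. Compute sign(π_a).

+1

Orbit of 83 under x↦89x: [83, 16, 59, 64, 54, 74, 34]… (length divides ord_91(89)).
Cycle type of π: 12×7 + 6 + 1; total 9 cycles.
91 − 9 = 82 transpositions; sign(π) = (−1)^82 = +1.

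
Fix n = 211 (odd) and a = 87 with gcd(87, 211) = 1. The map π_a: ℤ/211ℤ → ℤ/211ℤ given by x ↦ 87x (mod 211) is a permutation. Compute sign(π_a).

Orbit of 109 under x↦87x: [109, 199, 11, 113, 125, 114, 1]… (length divides ord_211(87)).
The orbit structure of x ↦ 87x mod 211: 7 orbits of sizes [35, 35, 35, 35, 35, 35, 1].
211 − 7 = 204 transpositions; sign(π) = (−1)^204 = +1.
(87|211)_J = +1 (Zolotarev's lemma cross-check).

+1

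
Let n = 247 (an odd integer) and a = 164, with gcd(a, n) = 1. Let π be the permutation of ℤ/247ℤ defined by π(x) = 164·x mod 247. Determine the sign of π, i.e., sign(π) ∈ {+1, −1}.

Orbit of 235 under x↦164x: [235, 8, 77, 31, 144, 151, 64]… (length divides ord_247(164)).
Decompose π into cycles: lengths [12, 12, 12, 12, 12, 12, 12, 12, 12, 12, 12, 12, 12, 12, 12, 12, 12, 12, 6, 6, 6, 4, 4, 4, 1] (25 cycles, including the fixed point 0).
Σ(ℓ_i−1) = 247−25 = 222; sign = (−1)^222 = +1.
(164|247)_J = +1 (Zolotarev's lemma cross-check).

+1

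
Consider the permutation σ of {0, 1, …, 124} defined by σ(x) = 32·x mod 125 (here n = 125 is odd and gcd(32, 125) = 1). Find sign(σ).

Orbit of 18 under x↦32x: [18, 76, 57, 74, 118, 26, 82]… (length divides ord_125(32)).
Cycle lengths of π_32 on ℤ/125ℤ: [20, 20, 20, 20, 20, 4, 4, 4, 4, 4, 4, 1]; 12 cycles in total.
125 − 12 = 113 transpositions; sign(π) = (−1)^113 = -1.

-1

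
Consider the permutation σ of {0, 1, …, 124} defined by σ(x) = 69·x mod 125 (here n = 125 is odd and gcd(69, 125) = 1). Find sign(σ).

+1

Start at x=96: 96 → 124 → 56 → 114 → 116 → 4 → 26 → … (one orbit).
Decompose π into cycles: lengths [50, 50, 10, 10, 2, 2, 1] (7 cycles, including the fixed point 0).
125 − 7 = 118 transpositions; sign(π) = (−1)^118 = +1.
(69|125)_J = +1 (Zolotarev's lemma cross-check).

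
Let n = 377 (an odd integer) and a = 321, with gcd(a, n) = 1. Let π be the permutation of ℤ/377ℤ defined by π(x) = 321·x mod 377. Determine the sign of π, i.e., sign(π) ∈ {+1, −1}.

-1

Orbit of 165 under x↦321x: [165, 185, 196, 334, 146, 118, 178]… (length divides ord_377(321)).
Cycle type of π: 84×4 + 28 + 3×4 + 1; total 10 cycles.
sign(π) = (−1)^{n − #cycles} = (−1)^{377−10} = (−1)^367 = -1.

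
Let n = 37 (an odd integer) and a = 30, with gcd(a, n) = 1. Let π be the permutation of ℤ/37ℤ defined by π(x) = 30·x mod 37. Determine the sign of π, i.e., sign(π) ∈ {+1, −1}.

Start at x=9: 9 → 11 → 34 → 21 → 1 → 30 → 12 → … (one orbit).
The orbit structure of x ↦ 30x mod 37: 3 orbits of sizes [18, 18, 1].
Σ(ℓ_i−1) = 37−3 = 34; sign = (−1)^34 = +1.

+1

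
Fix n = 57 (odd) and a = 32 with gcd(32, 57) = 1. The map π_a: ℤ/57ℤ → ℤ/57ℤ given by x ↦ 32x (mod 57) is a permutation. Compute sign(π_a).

+1

Start at x=53: 53 → 43 → 8 → 28 → 41 → 1 → 32 → … (one orbit).
π_32 has 5 disjoint cycles with lengths [18, 18, 18, 2, 1] on {0,…,56}.
sign(π) = (−1)^{n − #cycles} = (−1)^{57−5} = (−1)^52 = +1.
Via Zolotarev, sign(π_{32}) = (32|57) = +1.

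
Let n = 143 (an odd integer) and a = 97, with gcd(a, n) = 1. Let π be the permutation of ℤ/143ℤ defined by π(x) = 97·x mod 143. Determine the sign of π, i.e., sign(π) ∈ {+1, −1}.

Start at x=56: 56 → 141 → 92 → 58 → 49 → 34 → 9 → … (one orbit).
Decompose π into cycles: lengths [60, 60, 12, 5, 5, 1] (6 cycles, including the fixed point 0).
Σ(ℓ_i−1) = 143−6 = 137; sign = (−1)^137 = -1.
The Jacobi symbol (97|143) = -1 (Zolotarev) agrees.

-1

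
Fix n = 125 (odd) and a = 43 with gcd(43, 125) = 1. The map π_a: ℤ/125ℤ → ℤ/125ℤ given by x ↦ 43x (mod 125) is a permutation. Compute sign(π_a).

Trace 49: π^k(49) = [49, 107, 101, 93, 124, 82, 26] for k=0..6.
The orbit structure of x ↦ 43x mod 125: 12 orbits of sizes [20, 20, 20, 20, 20, 4, 4, 4, 4, 4, 4, 1].
With 12 cycles on 125 points, sign = (−1)^{125−12} = -1.

-1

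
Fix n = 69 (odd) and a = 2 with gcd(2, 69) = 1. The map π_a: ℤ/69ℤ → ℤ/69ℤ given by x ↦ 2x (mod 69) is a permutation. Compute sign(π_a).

Start at x=32: 32 → 64 → 59 → 49 → 29 → 58 → 47 → … (one orbit).
Cycle lengths of π_2 on ℤ/69ℤ: [22, 22, 11, 11, 2, 1]; 6 cycles in total.
sign(π) = (−1)^{n − #cycles} = (−1)^{69−6} = (−1)^63 = -1.

-1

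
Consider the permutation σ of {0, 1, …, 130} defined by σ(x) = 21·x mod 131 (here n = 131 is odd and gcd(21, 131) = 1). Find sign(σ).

+1

Start at x=33: 33 → 38 → 12 → 121 → 52 → 44 → 7 → … (one orbit).
π_21 has 3 disjoint cycles with lengths [65, 65, 1] on {0,…,130}.
Σ(ℓ_i−1) = 131−3 = 128; sign = (−1)^128 = +1.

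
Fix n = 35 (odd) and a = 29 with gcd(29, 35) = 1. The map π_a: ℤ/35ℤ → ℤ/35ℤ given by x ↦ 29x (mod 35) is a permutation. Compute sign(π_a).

Orbit of 29 under x↦29x: [29, 1]… (length divides ord_35(29)).
21 cycles of lengths [2, 2, 2, 2, 2, 2, 2, 2, 2, 2, 2, 2, 2, 2, 1, 1, 1, 1, 1, 1, 1].
With 21 cycles on 35 points, sign = (−1)^{35−21} = +1.
(29|35)_J = +1 (Zolotarev's lemma cross-check).

+1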